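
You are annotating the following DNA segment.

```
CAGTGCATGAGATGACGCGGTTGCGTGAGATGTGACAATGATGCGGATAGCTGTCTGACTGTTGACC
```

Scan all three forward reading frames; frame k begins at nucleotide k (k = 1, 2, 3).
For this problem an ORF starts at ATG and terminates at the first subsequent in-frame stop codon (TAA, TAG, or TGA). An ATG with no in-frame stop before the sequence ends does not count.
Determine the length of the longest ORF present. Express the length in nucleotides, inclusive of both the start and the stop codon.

Frame 1: CAG TGC ATG AGA TGA CGC GGT TGC GTG AGA TGT GAC AAT GAT GCG GAT AGC TGT CTG ACT GTT GAC — ATG at 7, stop TGA at 13 → 9 nt.
Frame 2: AGT GCA TGA GAT GAC GCG GTT GCG TGA GAT GTG ACA ATG ATG CGG ATA GCT GTC TGA CTG TTG ACC — ATG at 38, stop TGA at 56 → 21 nt; ATG at 41, stop TGA at 56 → 18 nt.
Frame 3: GTG CAT GAG ATG ACG CGG TTG CGT GAG ATG TGA CAA TGA TGC GGA TAG CTG TCT GAC TGT TGA — ATG at 12, stop TGA at 33 → 24 nt; ATG at 30, stop TGA at 33 → 6 nt.
Longest: frame 3, positions 12–35, 24 nt = 8 codons = 7 aa. → 24 nucleotides.

24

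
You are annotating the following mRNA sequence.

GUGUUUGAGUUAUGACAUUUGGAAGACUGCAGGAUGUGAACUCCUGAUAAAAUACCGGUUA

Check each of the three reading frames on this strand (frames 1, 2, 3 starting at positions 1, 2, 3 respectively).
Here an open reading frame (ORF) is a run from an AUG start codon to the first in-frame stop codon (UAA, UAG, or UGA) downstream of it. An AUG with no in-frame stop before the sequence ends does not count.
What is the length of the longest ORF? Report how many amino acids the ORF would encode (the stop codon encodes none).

11

Frame 1: GUG UUU GAG UUA UGA CAU UUG GAA GAC UGC AGG AUG UGA ACU CCU GAU AAA AUA CCG GUU — AUG at 34, stop UGA at 37 → 6 nt.
Frame 2: UGU UUG AGU UAU GAC AUU UGG AAG ACU GCA GGA UGU GAA CUC CUG AUA AAA UAC CGG UUA — no AUG→stop ORF.
Frame 3: GUU UGA GUU AUG ACA UUU GGA AGA CUG CAG GAU GUG AAC UCC UGA UAA AAU ACC GGU — AUG at 12, stop UGA at 45 → 36 nt.
Longest: frame 3, positions 12–47, 36 nt = 12 codons = 11 aa. → 11 amino acids.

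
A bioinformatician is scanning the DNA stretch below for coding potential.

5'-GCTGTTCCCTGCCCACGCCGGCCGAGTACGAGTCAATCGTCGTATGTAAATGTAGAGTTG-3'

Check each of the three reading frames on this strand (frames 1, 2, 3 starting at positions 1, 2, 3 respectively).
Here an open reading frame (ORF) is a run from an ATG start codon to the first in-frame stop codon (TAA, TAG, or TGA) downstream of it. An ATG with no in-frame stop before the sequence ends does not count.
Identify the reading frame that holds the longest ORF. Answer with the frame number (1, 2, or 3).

Frame 1: GCT GTT CCC TGC CCA CGC CGG CCG AGT ACG AGT CAA TCG TCG TAT GTA AAT GTA GAG TTG — no ATG→stop ORF.
Frame 2: CTG TTC CCT GCC CAC GCC GGC CGA GTA CGA GTC AAT CGT CGT ATG TAA ATG TAG AGT — ATG at 44, stop TAA at 47 → 6 nt; ATG at 50, stop TAG at 53 → 6 nt.
Frame 3: TGT TCC CTG CCC ACG CCG GCC GAG TAC GAG TCA ATC GTC GTA TGT AAA TGT AGA GTT — no ATG→stop ORF.
Longest ORF is 6 nt in frame 2 (positions 44–49).

2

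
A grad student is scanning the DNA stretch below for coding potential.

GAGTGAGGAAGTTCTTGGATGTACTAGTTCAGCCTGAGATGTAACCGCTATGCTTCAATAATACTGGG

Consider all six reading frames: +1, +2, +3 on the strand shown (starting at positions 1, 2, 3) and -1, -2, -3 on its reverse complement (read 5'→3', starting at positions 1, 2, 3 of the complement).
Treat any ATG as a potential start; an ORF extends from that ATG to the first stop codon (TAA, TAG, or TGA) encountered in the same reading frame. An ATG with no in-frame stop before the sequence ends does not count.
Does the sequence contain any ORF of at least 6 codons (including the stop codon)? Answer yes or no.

no

Reverse complement (5'→3'): CCCAGTATTATTGAAGCATAGCGGTTACATCTCAGGCTGAACTAGTACATCCAAGAACTTCCTCACTC
Frame +1: GAG TGA GGA AGT TCT TGG ATG TAC TAG TTC AGC CTG AGA TGT AAC CGC TAT GCT TCA ATA ATA CTG — ATG at 19, stop TAG at 25 → 9 nt.
Frame +2: AGT GAG GAA GTT CTT GGA TGT ACT AGT TCA GCC TGA GAT GTA ACC GCT ATG CTT CAA TAA TAC TGG — ATG at 50, stop TAA at 59 → 12 nt.
Frame +3: GTG AGG AAG TTC TTG GAT GTA CTA GTT CAG CCT GAG ATG TAA CCG CTA TGC TTC AAT AAT ACT GGG — ATG at 39, stop TAA at 42 → 6 nt.
Frame -1: CCC AGT ATT ATT GAA GCA TAG CGG TTA CAT CTC AGG CTG AAC TAG TAC ATC CAA GAA CTT CCT CAC — no ATG→stop ORF.
Frame -2: CCA GTA TTA TTG AAG CAT AGC GGT TAC ATC TCA GGC TGA ACT AGT ACA TCC AAG AAC TTC CTC ACT — no ATG→stop ORF.
Frame -3: CAG TAT TAT TGA AGC ATA GCG GTT ACA TCT CAG GCT GAA CTA GTA CAT CCA AGA ACT TCC TCA CTC — no ATG→stop ORF.
Largest ORF found is 4 codons < 6, so no.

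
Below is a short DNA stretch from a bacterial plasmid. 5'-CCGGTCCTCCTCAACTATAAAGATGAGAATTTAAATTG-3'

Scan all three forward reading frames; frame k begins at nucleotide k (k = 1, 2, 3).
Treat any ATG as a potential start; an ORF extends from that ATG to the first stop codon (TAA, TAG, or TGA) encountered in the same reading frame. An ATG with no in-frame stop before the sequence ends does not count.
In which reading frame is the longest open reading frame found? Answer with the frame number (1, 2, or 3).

Frame 1: CCG GTC CTC CTC AAC TAT AAA GAT GAG AAT TTA AAT — no ATG→stop ORF.
Frame 2: CGG TCC TCC TCA ACT ATA AAG ATG AGA ATT TAA ATT — ATG at 23, stop TAA at 32 → 12 nt.
Frame 3: GGT CCT CCT CAA CTA TAA AGA TGA GAA TTT AAA TTG — no ATG→stop ORF.
Longest ORF is 12 nt in frame 2 (positions 23–34).

2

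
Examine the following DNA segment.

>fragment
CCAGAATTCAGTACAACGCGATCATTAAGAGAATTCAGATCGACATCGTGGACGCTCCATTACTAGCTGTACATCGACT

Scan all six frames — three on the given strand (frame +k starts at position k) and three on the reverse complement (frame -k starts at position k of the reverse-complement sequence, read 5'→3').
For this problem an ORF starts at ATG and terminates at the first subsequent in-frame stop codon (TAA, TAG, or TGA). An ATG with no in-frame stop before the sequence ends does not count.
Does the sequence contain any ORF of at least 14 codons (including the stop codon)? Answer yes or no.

no

Reverse complement (5'→3'): AGTCGATGTACAGCTAGTAATGGAGCGTCCACGATGTCGATCTGAATTCTCTTAATGATCGCGTTGTACTGAATTCTGG
Frame +1: CCA GAA TTC AGT ACA ACG CGA TCA TTA AGA GAA TTC AGA TCG ACA TCG TGG ACG CTC CAT TAC TAG CTG TAC ATC GAC — no ATG→stop ORF.
Frame +2: CAG AAT TCA GTA CAA CGC GAT CAT TAA GAG AAT TCA GAT CGA CAT CGT GGA CGC TCC ATT ACT AGC TGT ACA TCG ACT — no ATG→stop ORF.
Frame +3: AGA ATT CAG TAC AAC GCG ATC ATT AAG AGA ATT CAG ATC GAC ATC GTG GAC GCT CCA TTA CTA GCT GTA CAT CGA — no ATG→stop ORF.
Frame -1: AGT CGA TGT ACA GCT AGT AAT GGA GCG TCC ACG ATG TCG ATC TGA ATT CTC TTA ATG ATC GCG TTG TAC TGA ATT CTG — ATG at 34, stop TGA at 43 → 12 nt; ATG at 55, stop TGA at 70 → 18 nt.
Frame -2: GTC GAT GTA CAG CTA GTA ATG GAG CGT CCA CGA TGT CGA TCT GAA TTC TCT TAA TGA TCG CGT TGT ACT GAA TTC TGG — ATG at 20, stop TAA at 53 → 36 nt.
Frame -3: TCG ATG TAC AGC TAG TAA TGG AGC GTC CAC GAT GTC GAT CTG AAT TCT CTT AAT GAT CGC GTT GTA CTG AAT TCT — ATG at 6, stop TAG at 15 → 12 nt.
Largest ORF found is 12 codons < 14, so no.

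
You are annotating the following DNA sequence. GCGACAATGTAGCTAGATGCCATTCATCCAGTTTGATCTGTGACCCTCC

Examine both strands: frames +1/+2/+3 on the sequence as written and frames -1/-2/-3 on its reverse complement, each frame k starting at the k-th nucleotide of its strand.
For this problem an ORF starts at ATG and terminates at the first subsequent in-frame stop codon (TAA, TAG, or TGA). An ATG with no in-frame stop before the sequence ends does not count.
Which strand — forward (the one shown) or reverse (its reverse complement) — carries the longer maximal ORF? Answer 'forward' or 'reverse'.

forward

Reverse complement (5'→3'): GGAGGGTCACAGATCAAACTGGATGAATGGCATCTAGCTACATTGTCGC
Frame +1: GCG ACA ATG TAG CTA GAT GCC ATT CAT CCA GTT TGA TCT GTG ACC CTC — ATG at 7, stop TAG at 10 → 6 nt.
Frame +2: CGA CAA TGT AGC TAG ATG CCA TTC ATC CAG TTT GAT CTG TGA CCC TCC — ATG at 17, stop TGA at 41 → 27 nt.
Frame +3: GAC AAT GTA GCT AGA TGC CAT TCA TCC AGT TTG ATC TGT GAC CCT — no ATG→stop ORF.
Frame -1: GGA GGG TCA CAG ATC AAA CTG GAT GAA TGG CAT CTA GCT ACA TTG TCG — no ATG→stop ORF.
Frame -2: GAG GGT CAC AGA TCA AAC TGG ATG AAT GGC ATC TAG CTA CAT TGT CGC — ATG at 23, stop TAG at 35 → 15 nt.
Frame -3: AGG GTC ACA GAT CAA ACT GGA TGA ATG GCA TCT AGC TAC ATT GTC — no ATG→stop ORF.
Forward-strand max 27 nt; reverse-strand max 15 nt. The forward strand has the longer ORF.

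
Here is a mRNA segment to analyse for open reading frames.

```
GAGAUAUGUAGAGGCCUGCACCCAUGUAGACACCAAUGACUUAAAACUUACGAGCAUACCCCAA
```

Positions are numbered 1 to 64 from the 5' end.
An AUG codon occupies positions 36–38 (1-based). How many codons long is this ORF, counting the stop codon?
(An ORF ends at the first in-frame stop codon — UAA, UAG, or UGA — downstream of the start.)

3

Codons from position 36: AUG (36–38), ACU (39–41), UAA (42–44).
UAA is the first in-frame stop; that's 3 codons including the stop.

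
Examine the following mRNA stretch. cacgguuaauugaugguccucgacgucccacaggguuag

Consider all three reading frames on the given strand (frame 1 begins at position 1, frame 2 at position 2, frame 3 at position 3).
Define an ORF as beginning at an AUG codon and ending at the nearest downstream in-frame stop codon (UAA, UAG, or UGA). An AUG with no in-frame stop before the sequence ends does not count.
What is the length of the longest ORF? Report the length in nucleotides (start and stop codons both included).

27

Frame 1: CAC GGU UAA UUG AUG GUC CUC GAC GUC CCA CAG GGU UAG — AUG at 13, stop UAG at 37 → 27 nt.
Frame 2: ACG GUU AAU UGA UGG UCC UCG ACG UCC CAC AGG GUU — no AUG→stop ORF.
Frame 3: CGG UUA AUU GAU GGU CCU CGA CGU CCC ACA GGG UUA — no AUG→stop ORF.
Longest: frame 1, positions 13–39, 27 nt = 9 codons = 8 aa. → 27 nucleotides.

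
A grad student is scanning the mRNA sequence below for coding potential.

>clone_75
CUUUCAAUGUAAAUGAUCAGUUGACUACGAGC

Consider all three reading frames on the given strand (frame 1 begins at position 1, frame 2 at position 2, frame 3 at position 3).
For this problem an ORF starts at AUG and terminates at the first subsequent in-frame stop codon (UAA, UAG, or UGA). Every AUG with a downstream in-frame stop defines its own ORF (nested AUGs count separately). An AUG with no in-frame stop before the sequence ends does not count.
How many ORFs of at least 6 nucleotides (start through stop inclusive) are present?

Frame 1: CUU UCA AUG UAA AUG AUC AGU UGA CUA CGA — AUG at 7, stop UAA at 10 → 6 nt; AUG at 13, stop UGA at 22 → 12 nt.
Frame 2: UUU CAA UGU AAA UGA UCA GUU GAC UAC GAG — no AUG→stop ORF.
Frame 3: UUC AAU GUA AAU GAU CAG UUG ACU ACG AGC — no AUG→stop ORF.
ORFs ≥ 6 nucleotides: frame 1 7–12 (6 nucleotides), frame 1 13–24 (12 nucleotides). Count = 2.

2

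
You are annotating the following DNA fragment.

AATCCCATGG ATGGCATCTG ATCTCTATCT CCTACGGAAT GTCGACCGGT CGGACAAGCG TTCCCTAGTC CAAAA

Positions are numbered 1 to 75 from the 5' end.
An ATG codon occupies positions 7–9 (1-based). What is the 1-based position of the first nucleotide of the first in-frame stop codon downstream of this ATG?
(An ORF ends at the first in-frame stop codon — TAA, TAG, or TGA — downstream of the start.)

Codons from position 7: ATG (7–9), GAT (10–12), GGC (13–15), ATC (16–18), TGA (19–21).
TGA is a stop codon; it begins at position 19.

19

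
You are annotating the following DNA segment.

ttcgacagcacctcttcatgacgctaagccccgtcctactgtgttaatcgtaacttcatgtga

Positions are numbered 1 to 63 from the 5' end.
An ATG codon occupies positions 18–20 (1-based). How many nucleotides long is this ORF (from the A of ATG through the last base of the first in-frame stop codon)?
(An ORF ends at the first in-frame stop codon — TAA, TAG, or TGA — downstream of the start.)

30

Codons from position 18: ATG (18–20), ACG (21–23), CTA (24–26), AGC (27–29), CCC (30–32), GTC (33–35), CTA (36–38), CTG (39–41), TGT (42–44), TAA (45–47).
TAA is the first in-frame stop; ORF spans 18–47, 30 nucleotides.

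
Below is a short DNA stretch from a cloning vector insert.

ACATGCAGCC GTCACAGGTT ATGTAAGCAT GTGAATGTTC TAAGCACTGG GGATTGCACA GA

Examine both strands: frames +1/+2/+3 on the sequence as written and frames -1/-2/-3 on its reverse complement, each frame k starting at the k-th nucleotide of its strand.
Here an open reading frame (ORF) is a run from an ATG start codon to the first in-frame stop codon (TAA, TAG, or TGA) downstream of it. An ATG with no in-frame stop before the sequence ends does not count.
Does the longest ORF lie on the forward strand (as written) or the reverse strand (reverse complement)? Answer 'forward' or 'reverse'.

forward

Reverse complement (5'→3'): TCTGTGCAATCCCCAGTGCTTAGAACATTCACATGCTTACATAACCTGTGACGGCTGCATGT
Frame +1: ACA TGC AGC CGT CAC AGG TTA TGT AAG CAT GTG AAT GTT CTA AGC ACT GGG GAT TGC ACA — no ATG→stop ORF.
Frame +2: CAT GCA GCC GTC ACA GGT TAT GTA AGC ATG TGA ATG TTC TAA GCA CTG GGG ATT GCA CAG — ATG at 29, stop TGA at 32 → 6 nt; ATG at 35, stop TAA at 41 → 9 nt.
Frame +3: ATG CAG CCG TCA CAG GTT ATG TAA GCA TGT GAA TGT TCT AAG CAC TGG GGA TTG CAC AGA — ATG at 3, stop TAA at 24 → 24 nt; ATG at 21, stop TAA at 24 → 6 nt.
Frame -1: TCT GTG CAA TCC CCA GTG CTT AGA ACA TTC ACA TGC TTA CAT AAC CTG TGA CGG CTG CAT — no ATG→stop ORF.
Frame -2: CTG TGC AAT CCC CAG TGC TTA GAA CAT TCA CAT GCT TAC ATA ACC TGT GAC GGC TGC ATG — no ATG→stop ORF.
Frame -3: TGT GCA ATC CCC AGT GCT TAG AAC ATT CAC ATG CTT ACA TAA CCT GTG ACG GCT GCA TGT — ATG at 33, stop TAA at 42 → 12 nt.
Forward-strand max 24 nt; reverse-strand max 12 nt. The forward strand has the longer ORF.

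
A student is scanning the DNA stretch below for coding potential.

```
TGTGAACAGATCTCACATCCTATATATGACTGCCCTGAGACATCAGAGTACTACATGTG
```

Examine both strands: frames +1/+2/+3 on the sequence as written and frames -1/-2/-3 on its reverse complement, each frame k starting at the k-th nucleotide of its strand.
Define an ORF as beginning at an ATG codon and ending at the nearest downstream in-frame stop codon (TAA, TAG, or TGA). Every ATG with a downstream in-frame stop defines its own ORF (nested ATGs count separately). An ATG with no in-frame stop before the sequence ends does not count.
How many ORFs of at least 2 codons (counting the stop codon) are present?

Reverse complement (5'→3'): CACATGTAGTACTCTGATGTCTCAGGGCAGTCATATATAGGATGTGAGATCTGTTCACA
Frame +1: TGT GAA CAG ATC TCA CAT CCT ATA TAT GAC TGC CCT GAG ACA TCA GAG TAC TAC ATG — no ATG→stop ORF.
Frame +2: GTG AAC AGA TCT CAC ATC CTA TAT ATG ACT GCC CTG AGA CAT CAG AGT ACT ACA TGT — no ATG→stop ORF.
Frame +3: TGA ACA GAT CTC ACA TCC TAT ATA TGA CTG CCC TGA GAC ATC AGA GTA CTA CAT GTG — no ATG→stop ORF.
Frame -1: CAC ATG TAG TAC TCT GAT GTC TCA GGG CAG TCA TAT ATA GGA TGT GAG ATC TGT TCA — ATG at 4, stop TAG at 7 → 6 nt.
Frame -2: ACA TGT AGT ACT CTG ATG TCT CAG GGC AGT CAT ATA TAG GAT GTG AGA TCT GTT CAC — ATG at 17, stop TAG at 38 → 24 nt.
Frame -3: CAT GTA GTA CTC TGA TGT CTC AGG GCA GTC ATA TAT AGG ATG TGA GAT CTG TTC ACA — ATG at 42, stop TGA at 45 → 6 nt.
ORFs ≥ 2 codons: frame -1 4–9 (2 codons), frame -2 17–40 (8 codons), frame -3 42–47 (2 codons). Count = 3.

3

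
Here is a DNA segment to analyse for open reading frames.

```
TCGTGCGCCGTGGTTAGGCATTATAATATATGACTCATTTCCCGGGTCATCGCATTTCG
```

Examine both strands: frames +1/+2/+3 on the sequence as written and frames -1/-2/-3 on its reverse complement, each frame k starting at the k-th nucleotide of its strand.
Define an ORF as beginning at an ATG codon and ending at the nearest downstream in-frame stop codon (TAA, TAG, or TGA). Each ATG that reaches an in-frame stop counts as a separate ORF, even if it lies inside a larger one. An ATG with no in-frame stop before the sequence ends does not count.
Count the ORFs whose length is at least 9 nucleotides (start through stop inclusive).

3

Reverse complement (5'→3'): CGAAATGCGATGACCCGGGAAATGAGTCATATATTATAATGCCTAACCACGGCGCACGA
Frame +1: TCG TGC GCC GTG GTT AGG CAT TAT AAT ATA TGA CTC ATT TCC CGG GTC ATC GCA TTT — no ATG→stop ORF.
Frame +2: CGT GCG CCG TGG TTA GGC ATT ATA ATA TAT GAC TCA TTT CCC GGG TCA TCG CAT TTC — no ATG→stop ORF.
Frame +3: GTG CGC CGT GGT TAG GCA TTA TAA TAT ATG ACT CAT TTC CCG GGT CAT CGC ATT TCG — no ATG→stop ORF.
Frame -1: CGA AAT GCG ATG ACC CGG GAA ATG AGT CAT ATA TTA TAA TGC CTA ACC ACG GCG CAC — ATG at 10, stop TAA at 37 → 30 nt; ATG at 22, stop TAA at 37 → 18 nt.
Frame -2: GAA ATG CGA TGA CCC GGG AAA TGA GTC ATA TAT TAT AAT GCC TAA CCA CGG CGC ACG — ATG at 5, stop TGA at 11 → 9 nt.
Frame -3: AAA TGC GAT GAC CCG GGA AAT GAG TCA TAT ATT ATA ATG CCT AAC CAC GGC GCA CGA — no ATG→stop ORF.
ORFs ≥ 9 nucleotides: frame -1 10–39 (30 nucleotides), frame -1 22–39 (18 nucleotides), frame -2 5–13 (9 nucleotides). Count = 3.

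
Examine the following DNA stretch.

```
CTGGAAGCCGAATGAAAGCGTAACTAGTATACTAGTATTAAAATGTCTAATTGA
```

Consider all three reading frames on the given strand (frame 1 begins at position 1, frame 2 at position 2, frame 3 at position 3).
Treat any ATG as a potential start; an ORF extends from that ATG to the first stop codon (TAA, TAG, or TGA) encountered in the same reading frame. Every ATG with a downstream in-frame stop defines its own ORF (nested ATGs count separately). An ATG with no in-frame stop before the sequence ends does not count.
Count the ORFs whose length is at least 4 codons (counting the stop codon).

2

Frame 1: CTG GAA GCC GAA TGA AAG CGT AAC TAG TAT ACT AGT ATT AAA ATG TCT AAT TGA — ATG at 43, stop TGA at 52 → 12 nt.
Frame 2: TGG AAG CCG AAT GAA AGC GTA ACT AGT ATA CTA GTA TTA AAA TGT CTA ATT — no ATG→stop ORF.
Frame 3: GGA AGC CGA ATG AAA GCG TAA CTA GTA TAC TAG TAT TAA AAT GTC TAA TTG — ATG at 12, stop TAA at 21 → 12 nt.
ORFs ≥ 4 codons: frame 1 43–54 (4 codons), frame 3 12–23 (4 codons). Count = 2.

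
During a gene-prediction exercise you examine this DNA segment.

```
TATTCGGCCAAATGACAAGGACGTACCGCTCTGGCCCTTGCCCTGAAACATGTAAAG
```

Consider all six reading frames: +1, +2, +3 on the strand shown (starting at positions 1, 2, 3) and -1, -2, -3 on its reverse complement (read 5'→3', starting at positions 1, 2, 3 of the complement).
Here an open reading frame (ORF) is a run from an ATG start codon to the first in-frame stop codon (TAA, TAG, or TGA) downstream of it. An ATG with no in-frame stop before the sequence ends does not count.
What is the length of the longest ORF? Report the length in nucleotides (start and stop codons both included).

6

Reverse complement (5'→3'): CTTTACATGTTTCAGGGCAAGGGCCAGAGCGGTACGTCCTTGTCATTTGGCCGAATA
Frame +1: TAT TCG GCC AAA TGA CAA GGA CGT ACC GCT CTG GCC CTT GCC CTG AAA CAT GTA AAG — no ATG→stop ORF.
Frame +2: ATT CGG CCA AAT GAC AAG GAC GTA CCG CTC TGG CCC TTG CCC TGA AAC ATG TAA — ATG at 50, stop TAA at 53 → 6 nt.
Frame +3: TTC GGC CAA ATG ACA AGG ACG TAC CGC TCT GGC CCT TGC CCT GAA ACA TGT AAA — no ATG→stop ORF.
Frame -1: CTT TAC ATG TTT CAG GGC AAG GGC CAG AGC GGT ACG TCC TTG TCA TTT GGC CGA ATA — no ATG→stop ORF.
Frame -2: TTT ACA TGT TTC AGG GCA AGG GCC AGA GCG GTA CGT CCT TGT CAT TTG GCC GAA — no ATG→stop ORF.
Frame -3: TTA CAT GTT TCA GGG CAA GGG CCA GAG CGG TAC GTC CTT GTC ATT TGG CCG AAT — no ATG→stop ORF.
Longest: frame +2, positions 50–55, 6 nt = 2 codons = 1 aa. → 6 nucleotides.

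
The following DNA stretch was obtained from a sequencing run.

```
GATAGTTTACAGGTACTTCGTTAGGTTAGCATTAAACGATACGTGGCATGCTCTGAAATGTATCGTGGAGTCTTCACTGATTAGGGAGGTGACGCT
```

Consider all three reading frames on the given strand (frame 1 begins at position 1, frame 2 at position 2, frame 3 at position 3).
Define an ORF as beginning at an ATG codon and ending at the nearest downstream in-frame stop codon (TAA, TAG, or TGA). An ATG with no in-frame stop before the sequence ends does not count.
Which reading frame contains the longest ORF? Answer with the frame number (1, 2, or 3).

Frame 1: GAT AGT TTA CAG GTA CTT CGT TAG GTT AGC ATT AAA CGA TAC GTG GCA TGC TCT GAA ATG TAT CGT GGA GTC TTC ACT GAT TAG GGA GGT GAC GCT — ATG at 58, stop TAG at 82 → 27 nt.
Frame 2: ATA GTT TAC AGG TAC TTC GTT AGG TTA GCA TTA AAC GAT ACG TGG CAT GCT CTG AAA TGT ATC GTG GAG TCT TCA CTG ATT AGG GAG GTG ACG — no ATG→stop ORF.
Frame 3: TAG TTT ACA GGT ACT TCG TTA GGT TAG CAT TAA ACG ATA CGT GGC ATG CTC TGA AAT GTA TCG TGG AGT CTT CAC TGA TTA GGG AGG TGA CGC — ATG at 48, stop TGA at 54 → 9 nt.
Longest ORF is 27 nt in frame 1 (positions 58–84).

1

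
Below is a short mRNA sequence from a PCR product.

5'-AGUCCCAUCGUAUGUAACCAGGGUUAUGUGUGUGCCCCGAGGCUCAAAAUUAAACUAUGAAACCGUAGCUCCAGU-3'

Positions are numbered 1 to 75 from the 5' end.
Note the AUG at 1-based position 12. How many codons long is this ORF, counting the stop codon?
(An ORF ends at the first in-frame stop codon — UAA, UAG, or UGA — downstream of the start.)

Codons from position 12: AUG (12–14), UAA (15–17).
UAA is the first in-frame stop; that's 2 codons including the stop.

2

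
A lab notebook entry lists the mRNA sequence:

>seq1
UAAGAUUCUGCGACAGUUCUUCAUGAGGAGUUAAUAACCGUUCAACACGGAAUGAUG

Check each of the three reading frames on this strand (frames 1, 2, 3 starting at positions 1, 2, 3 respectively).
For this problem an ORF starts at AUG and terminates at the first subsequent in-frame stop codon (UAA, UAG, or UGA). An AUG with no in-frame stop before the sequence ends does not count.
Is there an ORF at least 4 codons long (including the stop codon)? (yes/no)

yes

Frame 1: UAA GAU UCU GCG ACA GUU CUU CAU GAG GAG UUA AUA ACC GUU CAA CAC GGA AUG AUG — no AUG→stop ORF.
Frame 2: AAG AUU CUG CGA CAG UUC UUC AUG AGG AGU UAA UAA CCG UUC AAC ACG GAA UGA — AUG at 23, stop UAA at 32 → 12 nt.
Frame 3: AGA UUC UGC GAC AGU UCU UCA UGA GGA GUU AAU AAC CGU UCA ACA CGG AAU GAU — no AUG→stop ORF.
Frame 2 has an ORF of 4 codons (positions 23–34) ≥ 4, so yes.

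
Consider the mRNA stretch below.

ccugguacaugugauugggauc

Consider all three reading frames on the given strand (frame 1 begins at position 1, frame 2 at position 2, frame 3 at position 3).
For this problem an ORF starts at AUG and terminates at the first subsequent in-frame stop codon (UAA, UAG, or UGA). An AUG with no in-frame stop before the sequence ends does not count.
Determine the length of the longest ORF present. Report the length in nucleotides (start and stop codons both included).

Frame 1: CCU GGU ACA UGU GAU UGG GAU — no AUG→stop ORF.
Frame 2: CUG GUA CAU GUG AUU GGG AUC — no AUG→stop ORF.
Frame 3: UGG UAC AUG UGA UUG GGA — AUG at 9, stop UGA at 12 → 6 nt.
Longest: frame 3, positions 9–14, 6 nt = 2 codons = 1 aa. → 6 nucleotides.

6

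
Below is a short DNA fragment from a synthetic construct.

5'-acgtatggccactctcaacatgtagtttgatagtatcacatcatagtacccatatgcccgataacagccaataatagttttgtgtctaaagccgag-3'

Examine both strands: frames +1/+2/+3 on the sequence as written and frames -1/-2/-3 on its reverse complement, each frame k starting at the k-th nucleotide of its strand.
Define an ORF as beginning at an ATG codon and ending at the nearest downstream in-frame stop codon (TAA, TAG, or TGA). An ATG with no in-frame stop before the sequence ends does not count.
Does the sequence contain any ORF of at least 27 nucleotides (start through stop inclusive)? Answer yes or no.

no

Reverse complement (5'→3'): CTCGGCTTTAGACACAAAACTATTATTGGCTGTTATCGGGCATATGGGTACTATGATGTGATACTATCAAACTACATGTTGAGAGTGGCCATACGT
Frame +1: ACG TAT GGC CAC TCT CAA CAT GTA GTT TGA TAG TAT CAC ATC ATA GTA CCC ATA TGC CCG ATA ACA GCC AAT AAT AGT TTT GTG TCT AAA GCC GAG — no ATG→stop ORF.
Frame +2: CGT ATG GCC ACT CTC AAC ATG TAG TTT GAT AGT ATC ACA TCA TAG TAC CCA TAT GCC CGA TAA CAG CCA ATA ATA GTT TTG TGT CTA AAG CCG — ATG at 5, stop TAG at 23 → 21 nt; ATG at 20, stop TAG at 23 → 6 nt.
Frame +3: GTA TGG CCA CTC TCA ACA TGT AGT TTG ATA GTA TCA CAT CAT AGT ACC CAT ATG CCC GAT AAC AGC CAA TAA TAG TTT TGT GTC TAA AGC CGA — ATG at 54, stop TAA at 72 → 21 nt.
Frame -1: CTC GGC TTT AGA CAC AAA ACT ATT ATT GGC TGT TAT CGG GCA TAT GGG TAC TAT GAT GTG ATA CTA TCA AAC TAC ATG TTG AGA GTG GCC ATA CGT — no ATG→stop ORF.
Frame -2: TCG GCT TTA GAC ACA AAA CTA TTA TTG GCT GTT ATC GGG CAT ATG GGT ACT ATG ATG TGA TAC TAT CAA ACT ACA TGT TGA GAG TGG CCA TAC — ATG at 44, stop TGA at 59 → 18 nt; ATG at 53, stop TGA at 59 → 9 nt; ATG at 56, stop TGA at 59 → 6 nt.
Frame -3: CGG CTT TAG ACA CAA AAC TAT TAT TGG CTG TTA TCG GGC ATA TGG GTA CTA TGA TGT GAT ACT ATC AAA CTA CAT GTT GAG AGT GGC CAT ACG — no ATG→stop ORF.
Largest ORF found is 21 nucleotides < 27, so no.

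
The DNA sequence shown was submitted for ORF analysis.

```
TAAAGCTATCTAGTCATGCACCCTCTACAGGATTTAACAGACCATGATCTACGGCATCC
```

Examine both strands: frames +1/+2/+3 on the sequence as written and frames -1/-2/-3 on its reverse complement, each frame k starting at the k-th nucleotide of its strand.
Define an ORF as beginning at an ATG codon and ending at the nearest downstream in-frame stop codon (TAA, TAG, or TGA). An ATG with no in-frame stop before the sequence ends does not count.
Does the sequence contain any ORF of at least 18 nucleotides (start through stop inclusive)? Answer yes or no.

Reverse complement (5'→3'): GGATGCCGTAGATCATGGTCTGTTAAATCCTGTAGAGGGTGCATGACTAGATAGCTTTA
Frame +1: TAA AGC TAT CTA GTC ATG CAC CCT CTA CAG GAT TTA ACA GAC CAT GAT CTA CGG CAT — no ATG→stop ORF.
Frame +2: AAA GCT ATC TAG TCA TGC ACC CTC TAC AGG ATT TAA CAG ACC ATG ATC TAC GGC ATC — no ATG→stop ORF.
Frame +3: AAG CTA TCT AGT CAT GCA CCC TCT ACA GGA TTT AAC AGA CCA TGA TCT ACG GCA TCC — no ATG→stop ORF.
Frame -1: GGA TGC CGT AGA TCA TGG TCT GTT AAA TCC TGT AGA GGG TGC ATG ACT AGA TAG CTT — ATG at 43, stop TAG at 52 → 12 nt.
Frame -2: GAT GCC GTA GAT CAT GGT CTG TTA AAT CCT GTA GAG GGT GCA TGA CTA GAT AGC TTT — no ATG→stop ORF.
Frame -3: ATG CCG TAG ATC ATG GTC TGT TAA ATC CTG TAG AGG GTG CAT GAC TAG ATA GCT TTA — ATG at 3, stop TAG at 9 → 9 nt; ATG at 15, stop TAA at 24 → 12 nt.
Largest ORF found is 12 nucleotides < 18, so no.

no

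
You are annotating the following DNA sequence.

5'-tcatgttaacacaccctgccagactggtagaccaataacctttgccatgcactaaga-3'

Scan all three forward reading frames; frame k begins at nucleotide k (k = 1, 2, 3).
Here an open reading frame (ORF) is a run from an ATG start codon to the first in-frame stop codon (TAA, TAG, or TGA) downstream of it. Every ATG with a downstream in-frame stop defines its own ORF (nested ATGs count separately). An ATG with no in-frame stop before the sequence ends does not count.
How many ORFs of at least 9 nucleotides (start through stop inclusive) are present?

2

Frame 1: TCA TGT TAA CAC ACC CTG CCA GAC TGG TAG ACC AAT AAC CTT TGC CAT GCA CTA AGA — no ATG→stop ORF.
Frame 2: CAT GTT AAC ACA CCC TGC CAG ACT GGT AGA CCA ATA ACC TTT GCC ATG CAC TAA — ATG at 47, stop TAA at 53 → 9 nt.
Frame 3: ATG TTA ACA CAC CCT GCC AGA CTG GTA GAC CAA TAA CCT TTG CCA TGC ACT AAG — ATG at 3, stop TAA at 36 → 36 nt.
ORFs ≥ 9 nucleotides: frame 2 47–55 (9 nucleotides), frame 3 3–38 (36 nucleotides). Count = 2.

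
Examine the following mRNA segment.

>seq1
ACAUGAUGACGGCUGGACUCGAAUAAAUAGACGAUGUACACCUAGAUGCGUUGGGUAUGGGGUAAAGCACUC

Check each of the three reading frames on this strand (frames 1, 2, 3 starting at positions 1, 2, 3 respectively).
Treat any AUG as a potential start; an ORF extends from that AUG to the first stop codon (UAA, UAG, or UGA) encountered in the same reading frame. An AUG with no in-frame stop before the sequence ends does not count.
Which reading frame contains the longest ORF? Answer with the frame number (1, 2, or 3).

3

Frame 1: ACA UGA UGA CGG CUG GAC UCG AAU AAA UAG ACG AUG UAC ACC UAG AUG CGU UGG GUA UGG GGU AAA GCA CUC — AUG at 34, stop UAG at 43 → 12 nt.
Frame 2: CAU GAU GAC GGC UGG ACU CGA AUA AAU AGA CGA UGU ACA CCU AGA UGC GUU GGG UAU GGG GUA AAG CAC — no AUG→stop ORF.
Frame 3: AUG AUG ACG GCU GGA CUC GAA UAA AUA GAC GAU GUA CAC CUA GAU GCG UUG GGU AUG GGG UAA AGC ACU — AUG at 3, stop UAA at 24 → 24 nt; AUG at 6, stop UAA at 24 → 21 nt; AUG at 57, stop UAA at 63 → 9 nt.
Longest ORF is 24 nt in frame 3 (positions 3–26).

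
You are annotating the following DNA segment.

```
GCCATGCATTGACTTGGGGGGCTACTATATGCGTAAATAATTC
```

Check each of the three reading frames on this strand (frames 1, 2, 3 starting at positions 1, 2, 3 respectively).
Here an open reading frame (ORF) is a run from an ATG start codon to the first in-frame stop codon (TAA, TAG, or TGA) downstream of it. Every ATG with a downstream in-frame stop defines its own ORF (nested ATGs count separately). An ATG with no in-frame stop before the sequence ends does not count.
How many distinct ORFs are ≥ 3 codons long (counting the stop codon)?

Frame 1: GCC ATG CAT TGA CTT GGG GGG CTA CTA TAT GCG TAA ATA ATT — ATG at 4, stop TGA at 10 → 9 nt.
Frame 2: CCA TGC ATT GAC TTG GGG GGC TAC TAT ATG CGT AAA TAA TTC — ATG at 29, stop TAA at 38 → 12 nt.
Frame 3: CAT GCA TTG ACT TGG GGG GCT ACT ATA TGC GTA AAT AAT — no ATG→stop ORF.
ORFs ≥ 3 codons: frame 1 4–12 (3 codons), frame 2 29–40 (4 codons). Count = 2.

2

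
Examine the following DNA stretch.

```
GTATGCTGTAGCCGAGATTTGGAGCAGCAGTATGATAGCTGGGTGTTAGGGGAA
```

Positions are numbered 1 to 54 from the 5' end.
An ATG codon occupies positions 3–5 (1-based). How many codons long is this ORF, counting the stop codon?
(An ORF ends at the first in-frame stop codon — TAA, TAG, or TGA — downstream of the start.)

Codons from position 3: ATG (3–5), CTG (6–8), TAG (9–11).
TAG is the first in-frame stop; that's 3 codons including the stop.

3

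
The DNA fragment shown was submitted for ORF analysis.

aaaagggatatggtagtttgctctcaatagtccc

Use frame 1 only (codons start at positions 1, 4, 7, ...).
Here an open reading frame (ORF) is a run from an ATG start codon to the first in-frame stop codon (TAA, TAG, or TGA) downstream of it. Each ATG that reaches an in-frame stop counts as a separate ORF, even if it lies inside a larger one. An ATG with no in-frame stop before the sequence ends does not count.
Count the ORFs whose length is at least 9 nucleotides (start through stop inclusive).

1

Frame 1: AAA AGG GAT ATG GTA GTT TGC TCT CAA TAG TCC — ATG at 10, stop TAG at 28 → 21 nt.
ORFs ≥ 9 nucleotides: frame 1 10–30 (21 nucleotides). Count = 1.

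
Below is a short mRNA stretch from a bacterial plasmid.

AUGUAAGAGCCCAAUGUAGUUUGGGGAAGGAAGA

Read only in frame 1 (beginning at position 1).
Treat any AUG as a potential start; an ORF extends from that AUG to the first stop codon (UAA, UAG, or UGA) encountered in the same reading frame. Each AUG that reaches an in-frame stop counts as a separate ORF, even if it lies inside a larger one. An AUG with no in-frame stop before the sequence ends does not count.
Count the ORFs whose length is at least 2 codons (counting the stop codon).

1

Frame 1: AUG UAA GAG CCC AAU GUA GUU UGG GGA AGG AAG — AUG at 1, stop UAA at 4 → 6 nt.
ORFs ≥ 2 codons: frame 1 1–6 (2 codons). Count = 1.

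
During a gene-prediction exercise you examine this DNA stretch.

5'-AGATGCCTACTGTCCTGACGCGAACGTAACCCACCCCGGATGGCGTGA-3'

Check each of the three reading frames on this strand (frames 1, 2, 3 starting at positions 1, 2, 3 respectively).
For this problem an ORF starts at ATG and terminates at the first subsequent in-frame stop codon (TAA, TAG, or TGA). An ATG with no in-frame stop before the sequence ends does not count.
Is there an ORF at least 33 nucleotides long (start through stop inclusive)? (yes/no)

no

Frame 1: AGA TGC CTA CTG TCC TGA CGC GAA CGT AAC CCA CCC CGG ATG GCG TGA — ATG at 40, stop TGA at 46 → 9 nt.
Frame 2: GAT GCC TAC TGT CCT GAC GCG AAC GTA ACC CAC CCC GGA TGG CGT — no ATG→stop ORF.
Frame 3: ATG CCT ACT GTC CTG ACG CGA ACG TAA CCC ACC CCG GAT GGC GTG — ATG at 3, stop TAA at 27 → 27 nt.
Largest ORF found is 27 nucleotides < 33, so no.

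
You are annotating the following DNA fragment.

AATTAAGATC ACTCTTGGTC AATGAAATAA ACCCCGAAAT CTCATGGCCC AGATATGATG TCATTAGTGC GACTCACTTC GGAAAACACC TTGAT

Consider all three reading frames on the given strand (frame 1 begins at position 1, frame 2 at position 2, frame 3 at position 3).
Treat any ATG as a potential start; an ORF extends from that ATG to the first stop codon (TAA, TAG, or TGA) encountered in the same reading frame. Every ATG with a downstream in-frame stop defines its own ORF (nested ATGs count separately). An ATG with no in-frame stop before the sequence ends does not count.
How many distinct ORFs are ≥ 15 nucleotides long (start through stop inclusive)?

Frame 1: AAT TAA GAT CAC TCT TGG TCA ATG AAA TAA ACC CCG AAA TCT CAT GGC CCA GAT ATG ATG TCA TTA GTG CGA CTC ACT TCG GAA AAC ACC TTG — ATG at 22, stop TAA at 28 → 9 nt.
Frame 2: ATT AAG ATC ACT CTT GGT CAA TGA AAT AAA CCC CGA AAT CTC ATG GCC CAG ATA TGA TGT CAT TAG TGC GAC TCA CTT CGG AAA ACA CCT TGA — ATG at 44, stop TGA at 56 → 15 nt.
Frame 3: TTA AGA TCA CTC TTG GTC AAT GAA ATA AAC CCC GAA ATC TCA TGG CCC AGA TAT GAT GTC ATT AGT GCG ACT CAC TTC GGA AAA CAC CTT GAT — no ATG→stop ORF.
ORFs ≥ 15 nucleotides: frame 2 44–58 (15 nucleotides). Count = 1.

1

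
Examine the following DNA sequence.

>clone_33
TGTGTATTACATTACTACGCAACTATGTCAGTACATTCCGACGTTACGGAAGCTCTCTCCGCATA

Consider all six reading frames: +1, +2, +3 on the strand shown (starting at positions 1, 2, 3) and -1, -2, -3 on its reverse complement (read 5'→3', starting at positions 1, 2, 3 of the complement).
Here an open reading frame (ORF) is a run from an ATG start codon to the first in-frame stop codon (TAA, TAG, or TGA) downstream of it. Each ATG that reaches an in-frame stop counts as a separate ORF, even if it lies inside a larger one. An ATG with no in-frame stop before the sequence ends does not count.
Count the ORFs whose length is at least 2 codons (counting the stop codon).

3

Reverse complement (5'→3'): TATGCGGAGAGAGCTTCCGTAACGTCGGAATGTACTGACATAGTTGCGTAGTAATGTAATACACA
Frame +1: TGT GTA TTA CAT TAC TAC GCA ACT ATG TCA GTA CAT TCC GAC GTT ACG GAA GCT CTC TCC GCA — no ATG→stop ORF.
Frame +2: GTG TAT TAC ATT ACT ACG CAA CTA TGT CAG TAC ATT CCG ACG TTA CGG AAG CTC TCT CCG CAT — no ATG→stop ORF.
Frame +3: TGT ATT ACA TTA CTA CGC AAC TAT GTC AGT ACA TTC CGA CGT TAC GGA AGC TCT CTC CGC ATA — no ATG→stop ORF.
Frame -1: TAT GCG GAG AGA GCT TCC GTA ACG TCG GAA TGT ACT GAC ATA GTT GCG TAG TAA TGT AAT ACA — no ATG→stop ORF.
Frame -2: ATG CGG AGA GAG CTT CCG TAA CGT CGG AAT GTA CTG ACA TAG TTG CGT AGT AAT GTA ATA CAC — ATG at 2, stop TAA at 20 → 21 nt.
Frame -3: TGC GGA GAG AGC TTC CGT AAC GTC GGA ATG TAC TGA CAT AGT TGC GTA GTA ATG TAA TAC ACA — ATG at 30, stop TGA at 36 → 9 nt; ATG at 54, stop TAA at 57 → 6 nt.
ORFs ≥ 2 codons: frame -2 2–22 (7 codons), frame -3 30–38 (3 codons), frame -3 54–59 (2 codons). Count = 3.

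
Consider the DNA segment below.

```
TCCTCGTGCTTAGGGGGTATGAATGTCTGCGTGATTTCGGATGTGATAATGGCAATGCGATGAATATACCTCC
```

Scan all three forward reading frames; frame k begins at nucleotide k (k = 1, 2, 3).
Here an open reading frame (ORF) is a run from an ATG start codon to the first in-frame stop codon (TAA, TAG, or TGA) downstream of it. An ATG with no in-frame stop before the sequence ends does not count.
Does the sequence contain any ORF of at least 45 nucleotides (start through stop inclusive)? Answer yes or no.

yes

Frame 1: TCC TCG TGC TTA GGG GGT ATG AAT GTC TGC GTG ATT TCG GAT GTG ATA ATG GCA ATG CGA TGA ATA TAC CTC — ATG at 19, stop TGA at 61 → 45 nt; ATG at 49, stop TGA at 61 → 15 nt; ATG at 55, stop TGA at 61 → 9 nt.
Frame 2: CCT CGT GCT TAG GGG GTA TGA ATG TCT GCG TGA TTT CGG ATG TGA TAA TGG CAA TGC GAT GAA TAT ACC TCC — ATG at 23, stop TGA at 32 → 12 nt; ATG at 41, stop TGA at 44 → 6 nt.
Frame 3: CTC GTG CTT AGG GGG TAT GAA TGT CTG CGT GAT TTC GGA TGT GAT AAT GGC AAT GCG ATG AAT ATA CCT — no ATG→stop ORF.
Frame 1 has an ORF of 45 nucleotides (positions 19–63) ≥ 45, so yes.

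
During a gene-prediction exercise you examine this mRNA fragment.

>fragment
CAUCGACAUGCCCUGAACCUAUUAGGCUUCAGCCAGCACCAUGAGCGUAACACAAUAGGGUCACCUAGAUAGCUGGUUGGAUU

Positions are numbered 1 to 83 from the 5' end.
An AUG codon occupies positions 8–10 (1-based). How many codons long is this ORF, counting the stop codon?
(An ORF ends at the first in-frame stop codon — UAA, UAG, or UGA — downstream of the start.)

3

Codons from position 8: AUG (8–10), CCC (11–13), UGA (14–16).
UGA is the first in-frame stop; that's 3 codons including the stop.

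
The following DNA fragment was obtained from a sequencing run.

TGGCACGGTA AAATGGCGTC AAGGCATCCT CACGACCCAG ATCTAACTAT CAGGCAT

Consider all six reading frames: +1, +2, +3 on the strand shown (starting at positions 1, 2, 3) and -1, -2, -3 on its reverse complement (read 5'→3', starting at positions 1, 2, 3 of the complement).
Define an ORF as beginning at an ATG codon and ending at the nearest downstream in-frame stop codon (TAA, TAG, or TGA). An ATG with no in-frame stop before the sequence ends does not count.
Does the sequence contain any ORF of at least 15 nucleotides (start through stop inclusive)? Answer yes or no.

Reverse complement (5'→3'): ATGCCTGATAGTTAGATCTGGGTCGTGAGGATGCCTTGACGCCATTTTACCGTGCCA
Frame +1: TGG CAC GGT AAA ATG GCG TCA AGG CAT CCT CAC GAC CCA GAT CTA ACT ATC AGG CAT — no ATG→stop ORF.
Frame +2: GGC ACG GTA AAA TGG CGT CAA GGC ATC CTC ACG ACC CAG ATC TAA CTA TCA GGC — no ATG→stop ORF.
Frame +3: GCA CGG TAA AAT GGC GTC AAG GCA TCC TCA CGA CCC AGA TCT AAC TAT CAG GCA — no ATG→stop ORF.
Frame -1: ATG CCT GAT AGT TAG ATC TGG GTC GTG AGG ATG CCT TGA CGC CAT TTT ACC GTG CCA — ATG at 1, stop TAG at 13 → 15 nt; ATG at 31, stop TGA at 37 → 9 nt.
Frame -2: TGC CTG ATA GTT AGA TCT GGG TCG TGA GGA TGC CTT GAC GCC ATT TTA CCG TGC — no ATG→stop ORF.
Frame -3: GCC TGA TAG TTA GAT CTG GGT CGT GAG GAT GCC TTG ACG CCA TTT TAC CGT GCC — no ATG→stop ORF.
Frame -1 has an ORF of 15 nucleotides (positions 1–15) ≥ 15, so yes.

yes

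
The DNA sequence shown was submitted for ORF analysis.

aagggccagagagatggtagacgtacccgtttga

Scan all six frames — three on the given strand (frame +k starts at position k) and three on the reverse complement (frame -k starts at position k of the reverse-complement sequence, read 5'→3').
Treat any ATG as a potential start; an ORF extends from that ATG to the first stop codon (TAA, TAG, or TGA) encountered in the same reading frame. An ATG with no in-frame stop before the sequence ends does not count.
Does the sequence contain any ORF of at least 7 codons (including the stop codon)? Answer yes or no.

Reverse complement (5'→3'): TCAAACGGGTACGTCTACCATCTCTCTGGCCCTT
Frame +1: AAG GGC CAG AGA GAT GGT AGA CGT ACC CGT TTG — no ATG→stop ORF.
Frame +2: AGG GCC AGA GAG ATG GTA GAC GTA CCC GTT TGA — ATG at 14, stop TGA at 32 → 21 nt.
Frame +3: GGG CCA GAG AGA TGG TAG ACG TAC CCG TTT — no ATG→stop ORF.
Frame -1: TCA AAC GGG TAC GTC TAC CAT CTC TCT GGC CCT — no ATG→stop ORF.
Frame -2: CAA ACG GGT ACG TCT ACC ATC TCT CTG GCC CTT — no ATG→stop ORF.
Frame -3: AAA CGG GTA CGT CTA CCA TCT CTC TGG CCC — no ATG→stop ORF.
Frame +2 has an ORF of 7 codons (positions 14–34) ≥ 7, so yes.

yes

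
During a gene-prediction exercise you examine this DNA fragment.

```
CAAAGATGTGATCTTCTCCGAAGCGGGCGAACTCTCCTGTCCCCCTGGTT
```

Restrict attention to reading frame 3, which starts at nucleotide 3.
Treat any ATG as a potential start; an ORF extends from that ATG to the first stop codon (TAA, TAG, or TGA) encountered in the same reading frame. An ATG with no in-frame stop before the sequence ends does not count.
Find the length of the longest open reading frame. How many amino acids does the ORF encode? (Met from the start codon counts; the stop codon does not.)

1

Frame 3: AAG ATG TGA TCT TCT CCG AAG CGG GCG AAC TCT CCT GTC CCC CTG GTT — ATG at 6, stop TGA at 9 → 6 nt.
Longest: frame 3, positions 6–11, 6 nt = 2 codons = 1 aa. → 1 amino acids.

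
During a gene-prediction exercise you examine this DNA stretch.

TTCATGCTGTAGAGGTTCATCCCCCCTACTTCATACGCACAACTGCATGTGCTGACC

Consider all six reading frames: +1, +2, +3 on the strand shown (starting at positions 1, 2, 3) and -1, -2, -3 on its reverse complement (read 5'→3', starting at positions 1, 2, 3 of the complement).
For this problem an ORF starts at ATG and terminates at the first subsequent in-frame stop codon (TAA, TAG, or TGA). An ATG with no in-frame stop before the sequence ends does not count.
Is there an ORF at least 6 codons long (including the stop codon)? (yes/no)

Reverse complement (5'→3'): GGTCAGCACATGCAGTTGTGCGTATGAAGTAGGGGGGATGAACCTCTACAGCATGAA
Frame +1: TTC ATG CTG TAG AGG TTC ATC CCC CCT ACT TCA TAC GCA CAA CTG CAT GTG CTG ACC — ATG at 4, stop TAG at 10 → 9 nt.
Frame +2: TCA TGC TGT AGA GGT TCA TCC CCC CTA CTT CAT ACG CAC AAC TGC ATG TGC TGA — ATG at 47, stop TGA at 53 → 9 nt.
Frame +3: CAT GCT GTA GAG GTT CAT CCC CCC TAC TTC ATA CGC ACA ACT GCA TGT GCT GAC — no ATG→stop ORF.
Frame -1: GGT CAG CAC ATG CAG TTG TGC GTA TGA AGT AGG GGG GAT GAA CCT CTA CAG CAT GAA — ATG at 10, stop TGA at 25 → 18 nt.
Frame -2: GTC AGC ACA TGC AGT TGT GCG TAT GAA GTA GGG GGG ATG AAC CTC TAC AGC ATG — no ATG→stop ORF.
Frame -3: TCA GCA CAT GCA GTT GTG CGT ATG AAG TAG GGG GGA TGA ACC TCT ACA GCA TGA — ATG at 24, stop TAG at 30 → 9 nt.
Frame -1 has an ORF of 6 codons (positions 10–27) ≥ 6, so yes.

yes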